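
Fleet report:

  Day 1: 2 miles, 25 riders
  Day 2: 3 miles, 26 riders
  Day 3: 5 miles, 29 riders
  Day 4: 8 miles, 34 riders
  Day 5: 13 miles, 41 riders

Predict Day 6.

For the miles, each term is the sum of the two before it: 2, 3, 5, 8, 13 → 21.
Riders goes 25, 26, 29, 34, 41 → 50 (differences are 1, 3, 5, … (increasing by 2 each time)).
So the next line is 21 miles, 50 riders.

21 miles, 50 riders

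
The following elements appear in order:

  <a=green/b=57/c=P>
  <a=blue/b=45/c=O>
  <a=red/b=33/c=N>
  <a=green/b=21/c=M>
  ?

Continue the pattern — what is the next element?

A: repeats green → blue → red, so green, blue, red, green → blue.
B: −12 each step, so 57, 45, 33, 21 → 9.
C: P, O, N, M → L (letters move back 1 place in the alphabet).
So the next element is <a=blue/b=9/c=L>.

<a=blue/b=9/c=L>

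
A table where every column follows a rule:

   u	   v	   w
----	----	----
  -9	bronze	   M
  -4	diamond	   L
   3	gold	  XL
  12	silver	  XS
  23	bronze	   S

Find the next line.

For the column u, differences are 5, 7, 9, … (increasing by 2 each time): -9, -4, 3, 12, 23 → 36.
Column v: repeats bronze → diamond → gold → silver, so bronze, diamond, gold, silver, bronze → diamond.
Column w: M, L, XL, XS, S → M (runs through clothing sizes XS→XL).
So the next line is 36  diamond  M.

36  diamond  M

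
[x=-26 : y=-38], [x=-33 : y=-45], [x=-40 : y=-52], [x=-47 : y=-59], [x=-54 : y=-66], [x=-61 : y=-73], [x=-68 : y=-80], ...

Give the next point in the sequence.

[x=-75 : y=-87]

X goes -26, -33, -40, -47, -54, -61, -68 → -75 (−7 each step).
Y: always 12 less than the x; -38, -45, -52, -59, -66, -73, -80 → -87.
So the next point is [x=-75 : y=-87].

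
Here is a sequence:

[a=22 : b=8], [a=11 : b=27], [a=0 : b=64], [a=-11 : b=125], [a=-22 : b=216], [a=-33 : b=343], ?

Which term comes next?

For the a, −11 each step: 22, 11, 0, -11, -22, -33 → -44.
For the b, perfect cubes: 2³, 3³, 4³, …: 8, 27, 64, 125, 216, 343 → 512.
Putting it together: [a=-44 : b=512].

[a=-44 : b=512]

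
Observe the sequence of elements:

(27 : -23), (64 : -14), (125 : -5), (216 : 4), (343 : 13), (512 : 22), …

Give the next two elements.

First value: perfect cubes: 3³, 4³, 5³, …; 27, 64, 125, 216, 343, 512 → 729 → 1000.
Second value — +9 each step: -23, -14, -5, 4, 13, 22 → 31 → 40.
So the next two elements are (729 : 31) and (1000 : 40).

(729 : 31), (1000 : 40)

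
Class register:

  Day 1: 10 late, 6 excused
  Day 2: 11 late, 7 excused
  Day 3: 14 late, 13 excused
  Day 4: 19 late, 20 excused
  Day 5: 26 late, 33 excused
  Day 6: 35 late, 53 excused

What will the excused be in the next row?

For the late, differences are 1, 3, 5, … (increasing by 2 each time): 10, 11, 14, 19, 26, 35 → 46.
Excused: each term is the sum of the two before it, so 6, 7, 13, 20, 33, 53 → 86.

86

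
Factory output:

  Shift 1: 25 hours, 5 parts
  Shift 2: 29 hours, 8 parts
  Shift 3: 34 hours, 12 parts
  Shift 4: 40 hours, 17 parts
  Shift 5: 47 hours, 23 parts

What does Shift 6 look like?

Hours goes 25, 29, 34, 40, 47 → 55 (differences are 4, 5, 6, … (increasing by 1 each time)).
Parts — differences are 3, 4, 5, … (increasing by 1 each time): 5, 8, 12, 17, 23 → 30.
Combining the parts gives 55 hours, 30 parts.

55 hours, 30 parts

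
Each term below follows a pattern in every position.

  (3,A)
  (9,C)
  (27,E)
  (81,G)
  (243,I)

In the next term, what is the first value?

For the first value, ×3 each step: 3, 9, 27, 81, 243 → 729.
Letter: A, C, E, G, I → K (letters move forward 2 places in the alphabet).

729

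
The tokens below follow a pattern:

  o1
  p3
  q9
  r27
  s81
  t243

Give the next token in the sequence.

Letter: letters move forward 1 place in the alphabet, so o, p, q, r, s, t → u.
Second component: ×3 each step, so 1, 3, 9, 27, 81, 243 → 729.
Putting it together: u729.

u729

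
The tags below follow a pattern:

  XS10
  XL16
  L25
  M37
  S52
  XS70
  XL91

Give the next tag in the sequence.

L115

Size — repeats XS → XL → L → M → S: XS, XL, L, M, S, XS, XL → L.
For the second component, differences are 6, 9, 12, … (increasing by 3 each time): 10, 16, 25, 37, 52, 70, 91 → 115.
Combining the parts gives L115.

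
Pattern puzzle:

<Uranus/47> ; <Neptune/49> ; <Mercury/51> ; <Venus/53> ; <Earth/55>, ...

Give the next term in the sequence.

Planet — runs through the planets Mercury→Neptune: Uranus, Neptune, Mercury, Venus, Earth → Mars.
Second coordinate: +2 each step; 47, 49, 51, 53, 55 → 57.
Putting it together: <Mars/57>.

<Mars/57>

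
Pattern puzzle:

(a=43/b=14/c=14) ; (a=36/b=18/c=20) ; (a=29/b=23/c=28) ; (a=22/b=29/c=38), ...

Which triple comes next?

A goes 43, 36, 29, 22 → 15 (−7 each step).
B — differences are 4, 5, 6, … (increasing by 1 each time): 14, 18, 23, 29 → 36.
C: differences are 6, 8, 10, … (increasing by 2 each time); 14, 20, 28, 38 → 50.
So the next triple is (a=15/b=36/c=50).

(a=15/b=36/c=50)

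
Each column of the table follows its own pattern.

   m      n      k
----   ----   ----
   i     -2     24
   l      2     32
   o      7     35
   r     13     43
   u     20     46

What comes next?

x  28  54

Column m: letters move forward 3 places in the alphabet; i, l, o, r, u → x.
Column n: -2, 2, 7, 13, 20 → 28 (differences are 4, 5, 6, … (increasing by 1 each time)).
For the column k, alternating steps +8, +3, +8, +3, …: 24, 32, 35, 43, 46 → 54.
Combining the parts gives x  28  54.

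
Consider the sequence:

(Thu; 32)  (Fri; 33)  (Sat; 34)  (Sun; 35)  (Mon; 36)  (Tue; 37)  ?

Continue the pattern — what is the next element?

(Wed; 38)

Day — runs through the weekdays Mon→Sun: Thu, Fri, Sat, Sun, Mon, Tue → Wed.
Second value: 32, 33, 34, 35, 36, 37 → 38 (+1 each step).
Combining the parts gives (Wed; 38).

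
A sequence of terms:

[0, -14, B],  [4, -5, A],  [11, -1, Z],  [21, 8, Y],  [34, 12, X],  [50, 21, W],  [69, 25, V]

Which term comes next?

[91, 34, U]

First coordinate: differences are 4, 7, 10, … (increasing by 3 each time); 0, 4, 11, 21, 34, 50, 69 → 91.
Second coordinate: -14, -5, -1, 8, 12, 21, 25 → 34 (alternating steps +9, +4, +9, +4, …).
Letter — letters move back 1 place in the alphabet, wrapping A→Z: B, A, Z, Y, X, W, V → U.
Combining the parts gives [91, 34, U].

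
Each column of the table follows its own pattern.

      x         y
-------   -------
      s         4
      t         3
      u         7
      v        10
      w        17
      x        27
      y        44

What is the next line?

z  71

For the column x, letters move forward 1 place in the alphabet: s, t, u, v, w, x, y → z.
For the column y, each term is the sum of the two before it: 4, 3, 7, 10, 17, 27, 44 → 71.
Putting it together: z  71.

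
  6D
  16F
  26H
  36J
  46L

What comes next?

56N

First component: +10 each step, so 6, 16, 26, 36, 46 → 56.
Letter: letters move forward 2 places in the alphabet, so D, F, H, J, L → N.
Combining the parts gives 56N.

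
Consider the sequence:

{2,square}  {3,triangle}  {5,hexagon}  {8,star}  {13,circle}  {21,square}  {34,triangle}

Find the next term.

{55,hexagon}

For the first component, each term is the sum of the two before it: 2, 3, 5, 8, 13, 21, 34 → 55.
For the shape, repeats square → triangle → hexagon → star → circle: square, triangle, hexagon, star, circle, square, triangle → hexagon.
Putting it together: {55,hexagon}.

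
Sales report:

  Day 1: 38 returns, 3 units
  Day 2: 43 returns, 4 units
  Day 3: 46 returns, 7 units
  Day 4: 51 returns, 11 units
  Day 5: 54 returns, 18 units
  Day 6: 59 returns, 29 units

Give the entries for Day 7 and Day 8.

62 returns, 47 units; 67 returns, 76 units

Returns: alternating steps +5, +3, +5, +3, …; 38, 43, 46, 51, 54, 59 → 62 → 67.
Units: 3, 4, 7, 11, 18, 29 → 47 → 76 (each term is the sum of the two before it).
So the next two lines are 62 returns, 47 units and 67 returns, 76 units.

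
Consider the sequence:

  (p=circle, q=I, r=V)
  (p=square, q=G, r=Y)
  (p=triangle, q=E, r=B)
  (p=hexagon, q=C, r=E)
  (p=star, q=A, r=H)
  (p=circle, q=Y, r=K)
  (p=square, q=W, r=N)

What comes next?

(p=triangle, q=U, r=Q)

P: circle, square, triangle, hexagon, star, circle, square → triangle (repeats circle → square → triangle → hexagon → star).
Q: I, G, E, C, A, Y, W → U (letters move back 2 places in the alphabet, wrapping A→Z).
R goes V, Y, B, E, H, K, N → Q (letters move forward 3 places in the alphabet, wrapping Z→A).
Combining the parts gives (p=triangle, q=U, r=Q).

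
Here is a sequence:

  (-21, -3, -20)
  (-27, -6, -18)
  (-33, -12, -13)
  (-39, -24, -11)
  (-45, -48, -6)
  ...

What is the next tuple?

(-51, -96, -4)

For the first entry, −6 each step: -21, -27, -33, -39, -45 → -51.
Second entry — ×2 each step: -3, -6, -12, -24, -48 → -96.
Third entry: alternating steps +2, +5, +2, +5, …; -20, -18, -13, -11, -6 → -4.
Putting it together: (-51, -96, -4).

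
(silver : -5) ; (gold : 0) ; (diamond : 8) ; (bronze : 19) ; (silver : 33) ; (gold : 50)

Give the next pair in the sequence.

(diamond : 70)

Rank: repeats silver → gold → diamond → bronze, so silver, gold, diamond, bronze, silver, gold → diamond.
Second slot goes -5, 0, 8, 19, 33, 50 → 70 (differences are 5, 8, 11, … (increasing by 3 each time)).
So the next pair is (diamond : 70).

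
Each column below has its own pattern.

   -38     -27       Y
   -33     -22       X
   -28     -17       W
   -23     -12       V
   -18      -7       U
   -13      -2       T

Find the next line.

First component: +5 each step; -38, -33, -28, -23, -18, -13 → -8.
Second component: always 11 more than the first component; -27, -22, -17, -12, -7, -2 → 3.
Letter goes Y, X, W, V, U, T → S (letters move back 1 place in the alphabet).
Combining the parts gives -8  3  S.

-8  3  S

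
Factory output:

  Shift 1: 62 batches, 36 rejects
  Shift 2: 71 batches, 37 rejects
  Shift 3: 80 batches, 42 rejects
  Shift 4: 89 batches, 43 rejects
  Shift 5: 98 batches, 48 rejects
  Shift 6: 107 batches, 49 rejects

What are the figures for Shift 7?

116 batches, 54 rejects

Batches: +9 each step; 62, 71, 80, 89, 98, 107 → 116.
Rejects goes 36, 37, 42, 43, 48, 49 → 54 (alternating steps +1, +5, +1, +5, …).
Combining the parts gives 116 batches, 54 rejects.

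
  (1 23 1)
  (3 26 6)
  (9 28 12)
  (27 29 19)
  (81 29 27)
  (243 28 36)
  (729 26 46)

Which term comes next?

First entry: 1, 3, 9, 27, 81, 243, 729 → 2187 (×3 each step).
Second entry: 23, 26, 28, 29, 29, 28, 26 → 23 (differences are 3, 2, 1, … (decreasing by 1 each time)).
Third entry: 1, 6, 12, 19, 27, 36, 46 → 57 (differences are 5, 6, 7, … (increasing by 1 each time)).
Putting it together: (2187 23 57).

(2187 23 57)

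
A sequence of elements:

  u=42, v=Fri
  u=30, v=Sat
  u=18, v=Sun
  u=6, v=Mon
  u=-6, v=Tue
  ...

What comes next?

For the u, −12 each step: 42, 30, 18, 6, -6 → -18.
V: runs through the weekdays Mon→Sun, so Fri, Sat, Sun, Mon, Tue → Wed.
So the next element is u=-18, v=Wed.

u=-18, v=Wed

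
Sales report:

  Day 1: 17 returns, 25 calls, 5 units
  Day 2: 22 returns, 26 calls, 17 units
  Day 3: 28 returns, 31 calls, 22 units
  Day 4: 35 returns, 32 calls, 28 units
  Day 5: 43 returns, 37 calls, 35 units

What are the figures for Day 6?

52 returns, 38 calls, 43 units

For the returns, differences are 5, 6, 7, … (increasing by 1 each time): 17, 22, 28, 35, 43 → 52.
For the calls, alternating steps +1, +5, +1, +5, …: 25, 26, 31, 32, 37 → 38.
For the units, always the previous value of the returns: 5, 17, 22, 28, 35 → 43.
So the next record is 52 returns, 38 calls, 43 units.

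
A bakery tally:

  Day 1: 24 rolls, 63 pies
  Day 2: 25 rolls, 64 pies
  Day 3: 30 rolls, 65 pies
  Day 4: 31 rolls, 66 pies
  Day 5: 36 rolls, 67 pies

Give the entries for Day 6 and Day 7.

For the rolls, alternating steps +1, +5, +1, +5, …: 24, 25, 30, 31, 36 → 37 → 42.
Pies — +1 each step: 63, 64, 65, 66, 67 → 68 → 69.
So the next two rows are 37 rolls, 68 pies and 42 rolls, 69 pies.

37 rolls, 68 pies; 42 rolls, 69 pies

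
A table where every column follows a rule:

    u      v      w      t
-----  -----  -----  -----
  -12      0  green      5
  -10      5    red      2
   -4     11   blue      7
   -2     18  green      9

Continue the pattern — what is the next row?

4  26  red  16

Column u — alternating steps +2, +6, +2, +6, …: -12, -10, -4, -2 → 4.
Column v: 0, 5, 11, 18 → 26 (differences are 5, 6, 7, … (increasing by 1 each time)).
For the column w, repeats green → red → blue: green, red, blue, green → red.
Column t goes 5, 2, 7, 9 → 16 (each term is the sum of the two before it).
Combining the parts gives 4  26  red  16.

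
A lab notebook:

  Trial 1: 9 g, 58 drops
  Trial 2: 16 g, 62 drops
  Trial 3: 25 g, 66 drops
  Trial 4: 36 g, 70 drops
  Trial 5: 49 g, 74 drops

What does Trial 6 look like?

64 g, 78 drops

For the g, perfect squares: 3², 4², 5², …: 9, 16, 25, 36, 49 → 64.
Drops: +4 each step; 58, 62, 66, 70, 74 → 78.
Putting it together: 64 g, 78 drops.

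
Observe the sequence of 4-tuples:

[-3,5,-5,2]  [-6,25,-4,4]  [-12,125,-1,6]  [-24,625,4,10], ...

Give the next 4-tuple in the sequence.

First part: -3, -6, -12, -24 → -48 (×2 each step).
Second part — ×5 each step: 5, 25, 125, 625 → 3125.
Third part: differences are 1, 3, 5, … (increasing by 2 each time), so -5, -4, -1, 4 → 11.
Fourth part: each term is the sum of the two before it, so 2, 4, 6, 10 → 16.
Putting it together: [-48,3125,11,16].

[-48,3125,11,16]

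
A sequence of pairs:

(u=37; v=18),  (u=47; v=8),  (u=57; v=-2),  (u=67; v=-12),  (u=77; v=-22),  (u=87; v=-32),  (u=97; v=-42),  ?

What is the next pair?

(u=107; v=-52)

U: +10 each step, so 37, 47, 57, 67, 77, 87, 97 → 107.
V: together with the u always sums to 55; 18, 8, -2, -12, -22, -32, -42 → -52.
So the next pair is (u=107; v=-52).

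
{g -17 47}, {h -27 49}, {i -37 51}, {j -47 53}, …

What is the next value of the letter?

Letter goes g, h, i, j → k (letters move forward 1 place in the alphabet).

k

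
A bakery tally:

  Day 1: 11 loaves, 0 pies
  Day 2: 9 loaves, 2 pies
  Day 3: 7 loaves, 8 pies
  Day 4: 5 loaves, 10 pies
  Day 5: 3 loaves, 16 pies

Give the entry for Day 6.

Loaves: −2 each step; 11, 9, 7, 5, 3 → 1.
Pies — alternating steps +2, +6, +2, +6, …: 0, 2, 8, 10, 16 → 18.
Combining the parts gives 1 loaves, 18 pies.

1 loaves, 18 pies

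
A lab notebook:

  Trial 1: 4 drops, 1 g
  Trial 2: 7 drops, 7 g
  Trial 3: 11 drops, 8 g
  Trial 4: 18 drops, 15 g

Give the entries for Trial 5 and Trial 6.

Drops — each term is the sum of the two before it: 4, 7, 11, 18 → 29 → 47.
G — each term is the sum of the two before it: 1, 7, 8, 15 → 23 → 38.
So the next two lines are 29 drops, 23 g and 47 drops, 38 g.

29 drops, 23 g; 47 drops, 38 g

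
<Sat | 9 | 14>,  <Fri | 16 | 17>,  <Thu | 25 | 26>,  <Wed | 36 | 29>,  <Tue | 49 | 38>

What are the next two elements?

<Mon | 64 | 41>, <Sun | 81 | 50>

Day: runs backward through the weekdays Mon→Sun; Sat, Fri, Thu, Wed, Tue → Mon → Sun.
Second component: perfect squares: 3², 4², 5², …; 9, 16, 25, 36, 49 → 64 → 81.
Third component: alternating steps +3, +9, +3, +9, …, so 14, 17, 26, 29, 38 → 41 → 50.
Putting the parts together: <Mon | 64 | 41> and then <Sun | 81 | 50>.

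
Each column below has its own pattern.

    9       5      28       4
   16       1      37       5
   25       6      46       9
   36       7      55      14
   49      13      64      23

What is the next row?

64  20  73  37

First component: perfect squares: 3², 4², 5², …; 9, 16, 25, 36, 49 → 64.
For the second component, each term is the sum of the two before it: 5, 1, 6, 7, 13 → 20.
For the third component, +9 each step: 28, 37, 46, 55, 64 → 73.
Fourth component: each term is the sum of the two before it; 4, 5, 9, 14, 23 → 37.
So the next row is 64  20  73  37.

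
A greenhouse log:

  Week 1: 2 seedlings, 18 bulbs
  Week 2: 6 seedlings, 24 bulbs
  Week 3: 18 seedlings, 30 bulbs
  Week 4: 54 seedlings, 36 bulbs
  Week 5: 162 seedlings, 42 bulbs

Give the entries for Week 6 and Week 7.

Seedlings goes 2, 6, 18, 54, 162 → 486 → 1458 (×3 each step).
For the bulbs, +6 each step: 18, 24, 30, 36, 42 → 48 → 54.
Putting the parts together: 486 seedlings, 48 bulbs and then 1458 seedlings, 54 bulbs.

486 seedlings, 48 bulbs; 1458 seedlings, 54 bulbs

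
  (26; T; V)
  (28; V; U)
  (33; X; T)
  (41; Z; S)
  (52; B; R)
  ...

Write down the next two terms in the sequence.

(66; D; Q), (83; F; P)

For the first value, differences are 2, 5, 8, … (increasing by 3 each time): 26, 28, 33, 41, 52 → 66 → 83.
First letter: letters move forward 2 places in the alphabet, wrapping Z→A; T, V, X, Z, B → D → F.
Second letter: V, U, T, S, R → Q → P (letters move back 1 place in the alphabet).
Putting the parts together: (66; D; Q) and then (83; F; P).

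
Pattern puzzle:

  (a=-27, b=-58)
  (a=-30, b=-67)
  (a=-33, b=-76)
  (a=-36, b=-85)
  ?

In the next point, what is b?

-94

A: -27, -30, -33, -36 → -39 (−3 each step).
B: −9 each step, so -58, -67, -76, -85 → -94.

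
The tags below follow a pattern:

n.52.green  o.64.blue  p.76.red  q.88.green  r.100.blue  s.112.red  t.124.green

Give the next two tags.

u.136.blue then v.148.red

Letter — letters move forward 1 place in the alphabet: n, o, p, q, r, s, t → u → v.
For the second component, +12 each step: 52, 64, 76, 88, 100, 112, 124 → 136 → 148.
Colour — repeats green → blue → red: green, blue, red, green, blue, red, green → blue → red.
So the next two tags are u.136.blue and v.148.red.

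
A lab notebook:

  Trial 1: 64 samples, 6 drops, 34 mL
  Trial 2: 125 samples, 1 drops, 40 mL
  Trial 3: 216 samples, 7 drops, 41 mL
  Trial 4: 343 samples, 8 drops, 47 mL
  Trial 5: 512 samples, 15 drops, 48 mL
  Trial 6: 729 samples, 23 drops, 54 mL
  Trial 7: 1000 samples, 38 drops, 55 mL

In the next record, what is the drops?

61

Drops: 6, 1, 7, 8, 15, 23, 38 → 61 (each term is the sum of the two before it).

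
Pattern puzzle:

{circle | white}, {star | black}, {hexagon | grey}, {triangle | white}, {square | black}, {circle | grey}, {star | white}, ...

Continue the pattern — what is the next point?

{hexagon | black}

Shape — repeats circle → star → hexagon → triangle → square: circle, star, hexagon, triangle, square, circle, star → hexagon.
Shade goes white, black, grey, white, black, grey, white → black (repeats white → black → grey).
So the next point is {hexagon | black}.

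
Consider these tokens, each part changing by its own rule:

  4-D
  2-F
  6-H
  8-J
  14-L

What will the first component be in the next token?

22

First component: each term is the sum of the two before it, so 4, 2, 6, 8, 14 → 22.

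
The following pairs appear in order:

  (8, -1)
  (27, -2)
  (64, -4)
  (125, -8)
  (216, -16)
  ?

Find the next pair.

For the first coordinate, perfect cubes: 2³, 3³, 4³, …: 8, 27, 64, 125, 216 → 343.
For the second coordinate, ×2 each step: -1, -2, -4, -8, -16 → -32.
So the next pair is (343, -32).

(343, -32)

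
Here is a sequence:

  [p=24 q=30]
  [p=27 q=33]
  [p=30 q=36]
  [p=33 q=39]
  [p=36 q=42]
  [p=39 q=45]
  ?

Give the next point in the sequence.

P — +3 each step: 24, 27, 30, 33, 36, 39 → 42.
Q: always 6 more than the p; 30, 33, 36, 39, 42, 45 → 48.
So the next point is [p=42 q=48].

[p=42 q=48]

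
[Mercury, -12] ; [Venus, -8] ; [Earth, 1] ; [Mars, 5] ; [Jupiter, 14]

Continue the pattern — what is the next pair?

[Saturn, 18]

Planet: runs through the planets Mercury→Neptune, so Mercury, Venus, Earth, Mars, Jupiter → Saturn.
For the second slot, alternating steps +4, +9, +4, +9, …: -12, -8, 1, 5, 14 → 18.
Combining the parts gives [Saturn, 18].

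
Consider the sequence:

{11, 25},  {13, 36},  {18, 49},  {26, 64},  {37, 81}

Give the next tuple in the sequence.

{51, 100}

For the first coordinate, differences are 2, 5, 8, … (increasing by 3 each time): 11, 13, 18, 26, 37 → 51.
For the second coordinate, perfect squares: 5², 6², 7², …: 25, 36, 49, 64, 81 → 100.
So the next tuple is {51, 100}.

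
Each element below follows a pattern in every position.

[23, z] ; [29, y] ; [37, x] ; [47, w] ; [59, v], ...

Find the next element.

First part — differences are 6, 8, 10, … (increasing by 2 each time): 23, 29, 37, 47, 59 → 73.
Letter: z, y, x, w, v → u (letters move back 1 place in the alphabet).
So the next element is [73, u].

[73, u]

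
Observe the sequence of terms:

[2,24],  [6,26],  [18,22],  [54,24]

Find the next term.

[162,20]

First slot: ×3 each step; 2, 6, 18, 54 → 162.
Second slot goes 24, 26, 22, 24 → 20 (alternating steps +2, −4, +2, −4, …).
So the next term is [162,20].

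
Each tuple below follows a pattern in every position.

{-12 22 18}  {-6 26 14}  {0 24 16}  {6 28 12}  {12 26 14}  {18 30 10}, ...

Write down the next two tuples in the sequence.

First entry: -12, -6, 0, 6, 12, 18 → 24 → 30 (+6 each step).
Second entry: alternating steps +4, −2, +4, −2, …; 22, 26, 24, 28, 26, 30 → 28 → 32.
Third entry — together with the second entry always sums to 40: 18, 14, 16, 12, 14, 10 → 12 → 8.
So the next two tuples are {24 28 12} and {30 32 8}.

{24 28 12}, {30 32 8}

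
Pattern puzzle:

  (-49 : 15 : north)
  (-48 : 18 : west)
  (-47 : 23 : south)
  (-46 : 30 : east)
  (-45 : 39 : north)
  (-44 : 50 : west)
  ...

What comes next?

First part — +1 each step: -49, -48, -47, -46, -45, -44 → -43.
Second part: differences are 3, 5, 7, … (increasing by 2 each time), so 15, 18, 23, 30, 39, 50 → 63.
Direction: repeats north → west → south → east; north, west, south, east, north, west → south.
Combining the parts gives (-43 : 63 : south).

(-43 : 63 : south)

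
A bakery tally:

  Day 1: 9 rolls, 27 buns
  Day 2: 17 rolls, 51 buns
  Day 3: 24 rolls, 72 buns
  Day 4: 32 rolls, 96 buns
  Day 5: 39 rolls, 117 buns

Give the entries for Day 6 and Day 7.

Rolls goes 9, 17, 24, 32, 39 → 47 → 54 (alternating steps +8, +7, +8, +7, …).
Buns: always 3 × the rolls, so 27, 51, 72, 96, 117 → 141 → 162.
So the next two lines are 47 rolls, 141 buns and 54 rolls, 162 buns.

47 rolls, 141 buns; 54 rolls, 162 buns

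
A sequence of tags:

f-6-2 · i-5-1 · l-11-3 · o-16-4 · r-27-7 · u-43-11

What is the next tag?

x-70-18

For the letter, letters move forward 3 places in the alphabet: f, i, l, o, r, u → x.
Second component goes 6, 5, 11, 16, 27, 43 → 70 (each term is the sum of the two before it).
Third component — each term is the sum of the two before it: 2, 1, 3, 4, 7, 11 → 18.
Putting it together: x-70-18.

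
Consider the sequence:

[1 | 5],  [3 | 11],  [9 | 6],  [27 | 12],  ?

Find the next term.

First value: ×3 each step, so 1, 3, 9, 27 → 81.
Second value: 5, 11, 6, 12 → 7 (alternating steps +6, −5, +6, −5, …).
Combining the parts gives [81 | 7].

[81 | 7]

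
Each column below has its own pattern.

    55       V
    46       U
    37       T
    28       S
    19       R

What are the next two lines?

10  Q; 1  P

First component: −9 each step, so 55, 46, 37, 28, 19 → 10 → 1.
Letter goes V, U, T, S, R → Q → P (letters move back 1 place in the alphabet).
Putting the parts together: 10  Q and then 1  P.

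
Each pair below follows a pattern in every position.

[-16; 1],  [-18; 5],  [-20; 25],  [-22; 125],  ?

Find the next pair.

[-24; 625]

For the first part, −2 each step: -16, -18, -20, -22 → -24.
For the second part, ×5 each step: 1, 5, 25, 125 → 625.
Putting it together: [-24; 625].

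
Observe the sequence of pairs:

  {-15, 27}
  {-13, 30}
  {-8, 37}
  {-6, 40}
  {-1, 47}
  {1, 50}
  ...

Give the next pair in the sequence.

{6, 57}

For the first coordinate, alternating steps +2, +5, +2, +5, …: -15, -13, -8, -6, -1, 1 → 6.
Second coordinate — alternating steps +3, +7, +3, +7, …: 27, 30, 37, 40, 47, 50 → 57.
So the next pair is {6, 57}.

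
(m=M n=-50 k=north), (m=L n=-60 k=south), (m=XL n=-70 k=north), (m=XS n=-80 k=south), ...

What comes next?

M — runs through clothing sizes XS→XL: M, L, XL, XS → S.
N: −10 each step, so -50, -60, -70, -80 → -90.
K — alternates north ↔ south: north, south, north, south → north.
Combining the parts gives (m=S n=-90 k=north).

(m=S n=-90 k=north)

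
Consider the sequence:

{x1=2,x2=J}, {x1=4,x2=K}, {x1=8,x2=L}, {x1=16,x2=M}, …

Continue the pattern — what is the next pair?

{x1=32,x2=N}

For the x1, ×2 each step: 2, 4, 8, 16 → 32.
X2: letters move forward 1 place in the alphabet, so J, K, L, M → N.
So the next pair is {x1=32,x2=N}.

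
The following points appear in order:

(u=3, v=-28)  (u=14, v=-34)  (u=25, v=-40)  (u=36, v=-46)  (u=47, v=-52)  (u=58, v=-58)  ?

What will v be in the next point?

-64

V goes -28, -34, -40, -46, -52, -58 → -64 (−6 each step).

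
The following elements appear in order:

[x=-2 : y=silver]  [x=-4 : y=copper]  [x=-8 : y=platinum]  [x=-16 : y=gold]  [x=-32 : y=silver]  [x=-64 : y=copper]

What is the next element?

[x=-128 : y=platinum]

For the x, ×2 each step: -2, -4, -8, -16, -32, -64 → -128.
Y: repeats silver → copper → platinum → gold; silver, copper, platinum, gold, silver, copper → platinum.
Putting it together: [x=-128 : y=platinum].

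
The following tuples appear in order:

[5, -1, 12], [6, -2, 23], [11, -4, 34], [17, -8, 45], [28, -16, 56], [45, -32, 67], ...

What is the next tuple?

First entry goes 5, 6, 11, 17, 28, 45 → 73 (each term is the sum of the two before it).
Second entry — ×2 each step: -1, -2, -4, -8, -16, -32 → -64.
Third entry goes 12, 23, 34, 45, 56, 67 → 78 (+11 each step).
So the next tuple is [73, -64, 78].

[73, -64, 78]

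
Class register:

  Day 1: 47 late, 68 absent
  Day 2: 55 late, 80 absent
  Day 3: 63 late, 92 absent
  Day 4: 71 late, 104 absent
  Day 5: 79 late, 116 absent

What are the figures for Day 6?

87 late, 128 absent

Late goes 47, 55, 63, 71, 79 → 87 (+8 each step).
Absent — +12 each step: 68, 80, 92, 104, 116 → 128.
Putting it together: 87 late, 128 absent.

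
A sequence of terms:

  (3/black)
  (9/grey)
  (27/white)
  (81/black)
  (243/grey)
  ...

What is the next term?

(729/white)

First slot — ×3 each step: 3, 9, 27, 81, 243 → 729.
Shade goes black, grey, white, black, grey → white (repeats black → grey → white).
Putting it together: (729/white).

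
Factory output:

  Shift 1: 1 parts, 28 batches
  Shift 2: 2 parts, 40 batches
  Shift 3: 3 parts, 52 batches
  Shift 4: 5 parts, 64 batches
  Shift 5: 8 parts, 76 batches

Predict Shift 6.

For the parts, each term is the sum of the two before it: 1, 2, 3, 5, 8 → 13.
Batches: 28, 40, 52, 64, 76 → 88 (+12 each step).
Combining the parts gives 13 parts, 88 batches.

13 parts, 88 batches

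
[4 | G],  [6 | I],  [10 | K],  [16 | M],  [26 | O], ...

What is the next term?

First part: each term is the sum of the two before it; 4, 6, 10, 16, 26 → 42.
Letter: G, I, K, M, O → Q (letters move forward 2 places in the alphabet).
Combining the parts gives [42 | Q].

[42 | Q]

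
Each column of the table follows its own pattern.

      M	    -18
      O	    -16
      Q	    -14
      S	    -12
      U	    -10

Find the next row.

For the letter, letters move forward 2 places in the alphabet: M, O, Q, S, U → W.
Second component: +2 each step; -18, -16, -14, -12, -10 → -8.
Combining the parts gives W  -8.

W  -8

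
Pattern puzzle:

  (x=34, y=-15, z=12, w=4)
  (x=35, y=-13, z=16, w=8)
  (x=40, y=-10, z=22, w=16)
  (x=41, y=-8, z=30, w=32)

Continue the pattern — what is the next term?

For the x, alternating steps +1, +5, +1, +5, …: 34, 35, 40, 41 → 46.
Y: alternating steps +2, +3, +2, +3, …, so -15, -13, -10, -8 → -5.
Z: differences are 4, 6, 8, … (increasing by 2 each time), so 12, 16, 22, 30 → 40.
W — ×2 each step: 4, 8, 16, 32 → 64.
So the next term is (x=46, y=-5, z=40, w=64).

(x=46, y=-5, z=40, w=64)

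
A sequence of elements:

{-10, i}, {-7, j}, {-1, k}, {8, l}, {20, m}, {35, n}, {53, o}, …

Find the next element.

First part goes -10, -7, -1, 8, 20, 35, 53 → 74 (differences are 3, 6, 9, … (increasing by 3 each time)).
Letter: i, j, k, l, m, n, o → p (letters move forward 1 place in the alphabet).
Combining the parts gives {74, p}.

{74, p}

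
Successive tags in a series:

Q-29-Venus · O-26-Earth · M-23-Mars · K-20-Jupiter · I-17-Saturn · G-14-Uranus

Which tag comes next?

E-11-Neptune

Letter — letters move back 2 places in the alphabet: Q, O, M, K, I, G → E.
For the second component, −3 each step: 29, 26, 23, 20, 17, 14 → 11.
Planet: runs through the planets Mercury→Neptune; Venus, Earth, Mars, Jupiter, Saturn, Uranus → Neptune.
Combining the parts gives E-11-Neptune.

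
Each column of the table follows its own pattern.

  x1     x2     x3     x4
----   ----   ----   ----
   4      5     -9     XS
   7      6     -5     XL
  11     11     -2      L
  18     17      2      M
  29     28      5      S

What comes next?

For the column x1, each term is the sum of the two before it: 4, 7, 11, 18, 29 → 47.
Column x2: 5, 6, 11, 17, 28 → 45 (each term is the sum of the two before it).
For the column x3, alternating steps +4, +3, +4, +3, …: -9, -5, -2, 2, 5 → 9.
Column x4 — runs backward through clothing sizes XS→XL: XS, XL, L, M, S → XS.
Combining the parts gives 47  45  9  XS.

47  45  9  XS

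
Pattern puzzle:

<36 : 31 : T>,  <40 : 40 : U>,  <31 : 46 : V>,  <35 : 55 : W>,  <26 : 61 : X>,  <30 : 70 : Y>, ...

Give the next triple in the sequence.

First component goes 36, 40, 31, 35, 26, 30 → 21 (alternating steps +4, −9, +4, −9, …).
Second component: alternating steps +9, +6, +9, +6, …, so 31, 40, 46, 55, 61, 70 → 76.
For the letter, letters move forward 1 place in the alphabet: T, U, V, W, X, Y → Z.
Putting it together: <21 : 76 : Z>.

<21 : 76 : Z>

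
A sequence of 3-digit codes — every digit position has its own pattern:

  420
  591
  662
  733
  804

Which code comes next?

First digit goes 4, 5, 6, 7, 8 → 9 (+1 each step, mod 10).
Second digit — −3 each step, mod 10: 2, 9, 6, 3, 0 → 7.
Third digit: 0, 1, 2, 3, 4 → 5 (+1 each step, mod 10).
So the next code is 975.

975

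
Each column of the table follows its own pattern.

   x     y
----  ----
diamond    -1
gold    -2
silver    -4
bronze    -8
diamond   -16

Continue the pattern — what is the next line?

gold  -32

Column x goes diamond, gold, silver, bronze, diamond → gold (repeats diamond → gold → silver → bronze).
Column y: ×2 each step, so -1, -2, -4, -8, -16 → -32.
Putting it together: gold  -32.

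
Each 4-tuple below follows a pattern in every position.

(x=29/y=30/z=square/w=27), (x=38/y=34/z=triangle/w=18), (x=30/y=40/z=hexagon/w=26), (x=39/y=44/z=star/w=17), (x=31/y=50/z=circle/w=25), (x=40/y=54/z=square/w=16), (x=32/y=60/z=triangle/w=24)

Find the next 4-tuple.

X goes 29, 38, 30, 39, 31, 40, 32 → 41 (alternating steps +9, −8, +9, −8, …).
For the y, alternating steps +4, +6, +4, +6, …: 30, 34, 40, 44, 50, 54, 60 → 64.
Z — repeats square → triangle → hexagon → star → circle: square, triangle, hexagon, star, circle, square, triangle → hexagon.
W: together with the x always sums to 56; 27, 18, 26, 17, 25, 16, 24 → 15.
Combining the parts gives (x=41/y=64/z=hexagon/w=15).

(x=41/y=64/z=hexagon/w=15)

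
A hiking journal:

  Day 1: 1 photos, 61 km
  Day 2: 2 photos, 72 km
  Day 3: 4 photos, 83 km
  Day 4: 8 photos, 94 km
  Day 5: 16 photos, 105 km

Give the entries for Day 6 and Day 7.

Photos: 1, 2, 4, 8, 16 → 32 → 64 (×2 each step).
Km — +11 each step: 61, 72, 83, 94, 105 → 116 → 127.
Putting the parts together: 32 photos, 116 km and then 64 photos, 127 km.

32 photos, 116 km; 64 photos, 127 km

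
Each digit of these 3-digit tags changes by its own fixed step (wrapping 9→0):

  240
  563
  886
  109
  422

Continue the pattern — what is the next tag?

745

First digit goes 2, 5, 8, 1, 4 → 7 (+3 each step, mod 10).
Second digit — +2 each step, mod 10: 4, 6, 8, 0, 2 → 4.
Third digit goes 0, 3, 6, 9, 2 → 5 (+3 each step, mod 10).
So the next tag is 745.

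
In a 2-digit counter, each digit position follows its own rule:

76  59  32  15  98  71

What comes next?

First digit: −2 each step, mod 10, so 7, 5, 3, 1, 9, 7 → 5.
Second digit goes 6, 9, 2, 5, 8, 1 → 4 (+3 each step, mod 10).
Putting it together: 54.

54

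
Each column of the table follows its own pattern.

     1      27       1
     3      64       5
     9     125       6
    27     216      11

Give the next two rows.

81  343  17; 243  512  28

First component — ×3 each step: 1, 3, 9, 27 → 81 → 243.
Second component: perfect cubes: 3³, 4³, 5³, …; 27, 64, 125, 216 → 343 → 512.
Third component: each term is the sum of the two before it, so 1, 5, 6, 11 → 17 → 28.
So the next two rows are 81  343  17 and 243  512  28.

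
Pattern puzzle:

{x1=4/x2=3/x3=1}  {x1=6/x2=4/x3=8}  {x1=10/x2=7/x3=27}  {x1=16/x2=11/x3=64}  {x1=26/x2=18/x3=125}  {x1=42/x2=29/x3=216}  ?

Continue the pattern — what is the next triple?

X1 goes 4, 6, 10, 16, 26, 42 → 68 (each term is the sum of the two before it).
X2: 3, 4, 7, 11, 18, 29 → 47 (each term is the sum of the two before it).
X3: 1, 8, 27, 64, 125, 216 → 343 (perfect cubes: 1³, 2³, 3³, …).
So the next triple is {x1=68/x2=47/x3=343}.

{x1=68/x2=47/x3=343}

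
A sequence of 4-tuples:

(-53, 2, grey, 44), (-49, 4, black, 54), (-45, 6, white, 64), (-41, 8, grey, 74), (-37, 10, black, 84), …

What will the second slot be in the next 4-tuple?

Second slot goes 2, 4, 6, 8, 10 → 12 (+2 each step).

12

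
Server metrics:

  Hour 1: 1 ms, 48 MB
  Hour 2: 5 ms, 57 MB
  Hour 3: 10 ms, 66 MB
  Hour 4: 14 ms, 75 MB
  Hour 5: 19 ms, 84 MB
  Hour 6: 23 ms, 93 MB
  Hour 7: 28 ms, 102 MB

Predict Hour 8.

Ms: alternating steps +4, +5, +4, +5, …, so 1, 5, 10, 14, 19, 23, 28 → 32.
MB: +9 each step; 48, 57, 66, 75, 84, 93, 102 → 111.
Putting it together: 32 ms, 111 MB.

32 ms, 111 MB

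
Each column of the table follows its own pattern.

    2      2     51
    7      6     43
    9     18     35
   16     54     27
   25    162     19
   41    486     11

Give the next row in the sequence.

66  1458  3

First component: each term is the sum of the two before it; 2, 7, 9, 16, 25, 41 → 66.
Second component goes 2, 6, 18, 54, 162, 486 → 1458 (×3 each step).
Third component: −8 each step, so 51, 43, 35, 27, 19, 11 → 3.
Combining the parts gives 66  1458  3.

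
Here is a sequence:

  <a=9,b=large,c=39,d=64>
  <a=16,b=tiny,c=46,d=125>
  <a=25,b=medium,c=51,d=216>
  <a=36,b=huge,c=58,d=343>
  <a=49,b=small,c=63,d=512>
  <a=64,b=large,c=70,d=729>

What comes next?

A goes 9, 16, 25, 36, 49, 64 → 81 (perfect squares: 3², 4², 5², …).
B: repeats large → tiny → medium → huge → small, so large, tiny, medium, huge, small, large → tiny.
C goes 39, 46, 51, 58, 63, 70 → 75 (alternating steps +7, +5, +7, +5, …).
For the d, perfect cubes: 4³, 5³, 6³, …: 64, 125, 216, 343, 512, 729 → 1000.
Combining the parts gives <a=81,b=tiny,c=75,d=1000>.

<a=81,b=tiny,c=75,d=1000>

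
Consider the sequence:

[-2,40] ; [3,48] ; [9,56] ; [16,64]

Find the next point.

First entry — differences are 5, 6, 7, … (increasing by 1 each time): -2, 3, 9, 16 → 24.
For the second entry, +8 each step: 40, 48, 56, 64 → 72.
So the next point is [24,72].

[24,72]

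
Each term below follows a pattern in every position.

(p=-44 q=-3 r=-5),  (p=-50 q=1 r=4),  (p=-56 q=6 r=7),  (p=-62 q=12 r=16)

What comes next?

P: −6 each step; -44, -50, -56, -62 → -68.
For the q, differences are 4, 5, 6, … (increasing by 1 each time): -3, 1, 6, 12 → 19.
For the r, alternating steps +9, +3, +9, +3, …: -5, 4, 7, 16 → 19.
So the next term is (p=-68 q=19 r=19).

(p=-68 q=19 r=19)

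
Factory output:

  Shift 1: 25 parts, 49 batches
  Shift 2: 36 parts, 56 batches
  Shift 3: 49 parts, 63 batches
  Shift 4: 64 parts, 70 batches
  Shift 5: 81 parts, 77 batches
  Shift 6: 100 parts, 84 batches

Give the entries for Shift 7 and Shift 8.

Parts: perfect squares: 5², 6², 7², …; 25, 36, 49, 64, 81, 100 → 121 → 144.
Batches: +7 each step; 49, 56, 63, 70, 77, 84 → 91 → 98.
So the next two lines are 121 parts, 91 batches and 144 parts, 98 batches.

121 parts, 91 batches; 144 parts, 98 batches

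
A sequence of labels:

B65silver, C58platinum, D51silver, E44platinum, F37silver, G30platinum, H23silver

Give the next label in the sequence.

For the letter, letters move forward 1 place in the alphabet: B, C, D, E, F, G, H → I.
For the second component, −7 each step: 65, 58, 51, 44, 37, 30, 23 → 16.
Metal — alternates silver ↔ platinum: silver, platinum, silver, platinum, silver, platinum, silver → platinum.
Putting it together: I16platinum.

I16platinum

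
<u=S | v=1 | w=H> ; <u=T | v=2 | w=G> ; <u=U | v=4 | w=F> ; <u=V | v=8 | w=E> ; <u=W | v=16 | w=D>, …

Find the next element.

U: S, T, U, V, W → X (letters move forward 1 place in the alphabet).
V: ×2 each step; 1, 2, 4, 8, 16 → 32.
W goes H, G, F, E, D → C (letters move back 1 place in the alphabet).
Combining the parts gives <u=X | v=32 | w=C>.

<u=X | v=32 | w=C>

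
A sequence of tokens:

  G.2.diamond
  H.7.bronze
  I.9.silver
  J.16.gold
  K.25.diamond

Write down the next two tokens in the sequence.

Letter — letters move forward 1 place in the alphabet: G, H, I, J, K → L → M.
Second component: each term is the sum of the two before it, so 2, 7, 9, 16, 25 → 41 → 66.
Rank goes diamond, bronze, silver, gold, diamond → bronze → silver (repeats diamond → bronze → silver → gold).
So the next two tokens are L.41.bronze and M.66.silver.

L.41.bronze, M.66.silver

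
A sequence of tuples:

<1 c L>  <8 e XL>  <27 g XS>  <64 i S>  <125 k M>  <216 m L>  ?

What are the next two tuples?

<343 o XL>, <512 q XS>

First slot: perfect cubes: 1³, 2³, 3³, …; 1, 8, 27, 64, 125, 216 → 343 → 512.
Letter: letters move forward 2 places in the alphabet; c, e, g, i, k, m → o → q.
Size: repeats L → XL → XS → S → M, so L, XL, XS, S, M, L → XL → XS.
So the next two tuples are <343 o XL> and <512 q XS>.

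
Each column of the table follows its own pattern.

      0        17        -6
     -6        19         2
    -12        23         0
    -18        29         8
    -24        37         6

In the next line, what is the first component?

First component goes 0, -6, -12, -18, -24 → -30 (−6 each step).

-30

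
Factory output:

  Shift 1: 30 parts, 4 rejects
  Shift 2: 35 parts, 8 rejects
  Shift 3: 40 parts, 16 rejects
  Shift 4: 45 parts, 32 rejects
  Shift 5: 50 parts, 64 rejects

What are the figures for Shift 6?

55 parts, 128 rejects

For the parts, +5 each step: 30, 35, 40, 45, 50 → 55.
Rejects: ×2 each step, so 4, 8, 16, 32, 64 → 128.
Combining the parts gives 55 parts, 128 rejects.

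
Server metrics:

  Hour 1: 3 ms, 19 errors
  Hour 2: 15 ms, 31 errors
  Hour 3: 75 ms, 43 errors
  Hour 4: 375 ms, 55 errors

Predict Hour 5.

Ms: ×5 each step, so 3, 15, 75, 375 → 1875.
Errors — +12 each step: 19, 31, 43, 55 → 67.
So the next row is 1875 ms, 67 errors.

1875 ms, 67 errors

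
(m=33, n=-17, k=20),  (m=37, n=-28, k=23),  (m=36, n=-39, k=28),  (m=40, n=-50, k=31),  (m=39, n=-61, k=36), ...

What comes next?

(m=43, n=-72, k=39)

M: alternating steps +4, −1, +4, −1, …, so 33, 37, 36, 40, 39 → 43.
N goes -17, -28, -39, -50, -61 → -72 (−11 each step).
K goes 20, 23, 28, 31, 36 → 39 (alternating steps +3, +5, +3, +5, …).
Putting it together: (m=43, n=-72, k=39).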